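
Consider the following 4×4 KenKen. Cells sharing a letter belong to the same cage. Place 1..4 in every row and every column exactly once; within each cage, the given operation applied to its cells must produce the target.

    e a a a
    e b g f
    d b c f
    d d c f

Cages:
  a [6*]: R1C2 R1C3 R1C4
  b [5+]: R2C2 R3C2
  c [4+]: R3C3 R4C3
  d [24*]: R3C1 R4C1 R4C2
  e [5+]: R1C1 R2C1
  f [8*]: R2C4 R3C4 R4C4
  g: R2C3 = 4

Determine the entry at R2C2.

3

G is a freebie, so R2C3 = 4.
In row 1, 4 can only go at R1C1, so R1C1 = 4.
The two cells of cage e must have sum 5, leaving R2C1 = 1.
1 is placed in row 2; hence R2C4 = 2.
The 3 cells of cage d must have product 24; hence R4C2 = 4.
Row 4 already has 4, which forces R4C4 = 1.
Column 4 now contains 1, which forces R1C4 = 3.
Row 2 now contains 2; hence R2C2 = 3.
Cage b needs two cells with sum 5, so R3C2 = 2.
Cage c's pair has sum 4, so R3C3 = 1.
Column 4 now contains 1, leaving R3C4 = 4.
Row 4 already has 1; hence R4C3 = 3.
2 is placed in column 2, so R1C2 = 1.
Column 3 already has 1; hence R1C3 = 2.
2 is placed in row 3, leaving R3C1 = 3.
Row 4 now contains 3, which forces R4C1 = 2.
Completed grid: 4 1 2 3 / 1 3 4 2 / 3 2 1 4 / 2 4 3 1.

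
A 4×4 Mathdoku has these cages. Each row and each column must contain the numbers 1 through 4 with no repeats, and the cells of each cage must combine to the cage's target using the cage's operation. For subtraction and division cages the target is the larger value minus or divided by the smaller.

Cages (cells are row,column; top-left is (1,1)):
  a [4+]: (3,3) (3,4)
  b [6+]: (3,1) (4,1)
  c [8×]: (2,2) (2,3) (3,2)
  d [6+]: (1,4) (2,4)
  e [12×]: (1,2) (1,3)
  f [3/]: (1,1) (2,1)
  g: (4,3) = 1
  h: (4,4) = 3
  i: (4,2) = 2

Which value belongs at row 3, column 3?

I is a freebie; hence (4,2) = 2.
Cage g is a single given cell, so (4,3) = 1.
Cage h is given, which forces (4,4) = 3.
Cage c needs product 8; hence (2,3) = 2.
Row 2 now contains 2, which forces (2,4) = 4.
The two cells of cage b must have sum 6; hence (3,1) = 2.
Column 3 now contains 1, leaving (3,3) = 3.
3 is placed in column 4; hence (3,4) = 1.
Row 4 already has 2; hence (4,1) = 4.
The two cells of cage e must have product 12; hence (1,2) = 3.
Column 3 already has 3, so (1,3) = 4.
Column 4 already has 4, which forces (1,4) = 2.
Row 2 already has 4; hence (2,2) = 1.
Row 3 now contains 1, which forces (3,2) = 4.
Row 1 already has 3, leaving (1,1) = 1.
Row 2 already has 1, which forces (2,1) = 3.
The full grid is 1 3 4 2 / 3 1 2 4 / 2 4 3 1 / 4 2 1 3.

3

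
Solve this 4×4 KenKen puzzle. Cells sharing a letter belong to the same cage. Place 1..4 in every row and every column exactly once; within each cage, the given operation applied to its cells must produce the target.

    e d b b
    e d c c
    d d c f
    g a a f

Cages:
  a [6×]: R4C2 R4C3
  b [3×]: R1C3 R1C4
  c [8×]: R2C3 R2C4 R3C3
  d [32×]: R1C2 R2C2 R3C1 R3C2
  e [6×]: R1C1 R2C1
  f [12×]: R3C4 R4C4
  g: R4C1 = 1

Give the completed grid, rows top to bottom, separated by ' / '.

2 4 3 1 / 3 1 4 2 / 4 2 1 3 / 1 3 2 4

Cage d needs product 32, so R3C1 = 4.
4 is placed in row 3, leaving R3C4 = 3.
Cage g is a single given cell, so R4C1 = 1.
3 is placed in column 4, leaving R4C4 = 4.
Cage b's pair has product 3; hence R1C3 = 3.
3 is placed in column 4, leaving R1C4 = 1.
The 3 cells of cage c must have product 8, leaving R2C3 = 4.
Column 4 already has 1, leaving R2C4 = 2.
Column 3 now contains 3, leaving R4C3 = 2.
3 is placed in row 1; hence R1C1 = 2.
The 4 cells of cage d must have product 32, leaving R1C2 = 4.
Row 2 now contains 2; hence R2C1 = 3.
Row 2 now contains 2, so R2C2 = 1.
Cage d has product 32, which forces R3C2 = 2.
Column 3 already has 2, so R3C3 = 1.
Row 4 now contains 2, which forces R4C2 = 3.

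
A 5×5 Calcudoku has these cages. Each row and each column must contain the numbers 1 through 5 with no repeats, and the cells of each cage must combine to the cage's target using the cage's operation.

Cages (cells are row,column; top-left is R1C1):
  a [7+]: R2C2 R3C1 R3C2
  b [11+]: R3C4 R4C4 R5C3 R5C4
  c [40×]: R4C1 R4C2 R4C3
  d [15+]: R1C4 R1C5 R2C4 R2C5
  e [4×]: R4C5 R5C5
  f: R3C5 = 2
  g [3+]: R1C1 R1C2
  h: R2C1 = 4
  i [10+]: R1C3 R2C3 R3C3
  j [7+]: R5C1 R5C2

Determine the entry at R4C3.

2

Cage h is a single given cell, which forces R2C1 = 4.
F is a freebie, which forces R3C5 = 2.
Row 4 needs a 3, and only R4C4 is open for it.
The only place for 1 in row 4 is R4C5.
Column 5 already has 1, leaving R5C5 = 4.
The only place for 4 in row 1 is R1C3.
The 3 cells of cage c must have product 40, so R4C2 = 4.
The only place for 3 in row 1 is R1C5.
Cage d has sum 15; hence R1C4 = 5.
Cage d has sum 15, so R2C4 = 2.
3 is placed in column 5, leaving R2C5 = 5.
2 is placed in column 4, which forces R5C4 = 1.
5 is placed in row 2, leaving R2C3 = 1.
Cage i has sum 10, which forces R3C3 = 5.
Column 4 now contains 1, leaving R3C4 = 4.
Column 3 now contains 5, which forces R4C3 = 2.
Cage b needs sum 11, so R5C3 = 3.
Row 2 already has 1; hence R2C2 = 3.
Cage a needs sum 7, so R3C1 = 3.
Row 3 already has 5, so R3C2 = 1.
Row 4 now contains 2; hence R4C1 = 5.
Column 1 already has 5, leaving R5C1 = 2.
2 is placed in row 5; hence R5C2 = 5.
Column 1 now contains 2, so R1C1 = 1.
1 is placed in column 2, leaving R1C2 = 2.
The full grid is 1 2 4 5 3 / 4 3 1 2 5 / 3 1 5 4 2 / 5 4 2 3 1 / 2 5 3 1 4.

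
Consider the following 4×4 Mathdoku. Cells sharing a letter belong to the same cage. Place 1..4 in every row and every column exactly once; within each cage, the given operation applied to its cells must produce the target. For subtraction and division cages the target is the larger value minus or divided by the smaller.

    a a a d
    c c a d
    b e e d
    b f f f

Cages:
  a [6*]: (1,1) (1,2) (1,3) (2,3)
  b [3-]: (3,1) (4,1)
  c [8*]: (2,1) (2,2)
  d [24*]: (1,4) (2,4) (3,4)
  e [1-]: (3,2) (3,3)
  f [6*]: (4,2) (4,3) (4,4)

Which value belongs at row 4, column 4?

Cage a has product 6, leaving (2,3) = 1.
In row 1, 4 can only go at (1,4), so (1,4) = 4.
Row 2 needs a 3, and only (2,4) is open for it.
3 is placed in column 4, so (3,4) = 2.
2 is placed in column 4; hence (4,4) = 1.
Cage b needs two cells with difference 3; hence (3,1) = 1.
Row 4 now contains 1; hence (4,1) = 4.
Cage a has product 6; hence (1,2) = 1.
Column 1 already has 4, which forces (2,1) = 2.
Cage c's pair has product 8, so (2,2) = 4.
Column 2 now contains 4, leaving (3,2) = 3.
Row 3 now contains 3, so (3,3) = 4.
Column 2 now contains 3, which forces (4,2) = 2.
Row 4 now contains 2, leaving (4,3) = 3.
Column 1 now contains 2; hence (1,1) = 3.
3 is placed in column 3, leaving (1,3) = 2.
Completed grid: 3 1 2 4 / 2 4 1 3 / 1 3 4 2 / 4 2 3 1.

1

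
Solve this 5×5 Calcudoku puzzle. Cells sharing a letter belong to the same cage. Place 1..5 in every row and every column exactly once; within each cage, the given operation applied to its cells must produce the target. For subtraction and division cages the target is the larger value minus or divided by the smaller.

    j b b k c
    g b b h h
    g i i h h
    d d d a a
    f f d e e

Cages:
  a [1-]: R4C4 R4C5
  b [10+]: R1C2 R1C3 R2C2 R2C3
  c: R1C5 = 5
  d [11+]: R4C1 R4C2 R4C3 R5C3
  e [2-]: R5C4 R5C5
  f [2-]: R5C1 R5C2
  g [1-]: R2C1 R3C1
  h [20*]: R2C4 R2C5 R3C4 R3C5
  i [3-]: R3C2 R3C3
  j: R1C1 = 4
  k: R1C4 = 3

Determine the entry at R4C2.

5

J is a freebie, leaving R1C1 = 4.
Cage k is a single given cell, so R1C4 = 3.
C is a freebie, which forces R1C5 = 5.
Row 3 needs a 3, and only R3C1 is open for it.
The two cells of cage g must have difference 1, leaving R2C1 = 2.
The two cells of cage f must have difference 2, leaving R5C2 = 3.
3 is placed in column 2, which forces R2C2 = 4.
Cage b needs sum 10, so R2C3 = 3.
Row 2 now contains 4, so R2C5 = 1.
Column 5 now contains 1, leaving R3C5 = 4.
4 is placed in column 5, which forces R5C5 = 2.
1 is placed in row 2, which forces R2C4 = 5.
Cage h needs product 20, which forces R3C4 = 1.
Cage d has sum 11, which forces R4C3 = 4.
Row 4 already has 4, so R4C4 = 2.
Column 5 already has 2, so R4C5 = 3.
The 4 cells of cage d must have sum 11, so R5C3 = 1.
2 is placed in row 5, so R5C4 = 4.
Cage b has sum 10, leaving R1C2 = 1.
Column 3 already has 1; hence R1C3 = 2.
Column 3 already has 2, leaving R3C3 = 5.
Column 2 now contains 1, leaving R4C2 = 5.
Row 5 already has 1; hence R5C1 = 5.
Row 3 now contains 5, leaving R3C2 = 2.
Row 4 now contains 5, leaving R4C1 = 1.
The full grid is 4 1 2 3 5 / 2 4 3 5 1 / 3 2 5 1 4 / 1 5 4 2 3 / 5 3 1 4 2.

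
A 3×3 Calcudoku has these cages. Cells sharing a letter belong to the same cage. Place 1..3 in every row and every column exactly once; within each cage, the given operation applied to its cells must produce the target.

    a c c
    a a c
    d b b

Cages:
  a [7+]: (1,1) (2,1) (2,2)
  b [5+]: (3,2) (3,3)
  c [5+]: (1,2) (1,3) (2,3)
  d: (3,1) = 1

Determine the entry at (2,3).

1

D is a freebie, which forces (3,1) = 1.
Cage a has sum 7; hence (1,1) = 2.
Row 1 now contains 2; hence (1,2) = 1.
1 is placed in row 1; hence (1,3) = 3.
Column 1 already has 1, leaving (2,1) = 3.
Cage a needs sum 7, which forces (2,2) = 2.
2 is placed in row 2; hence (2,3) = 1.
Column 2 already has 2, which forces (3,2) = 3.
3 is placed in column 3; hence (3,3) = 2.
Completed grid: 2 1 3 / 3 2 1 / 1 3 2.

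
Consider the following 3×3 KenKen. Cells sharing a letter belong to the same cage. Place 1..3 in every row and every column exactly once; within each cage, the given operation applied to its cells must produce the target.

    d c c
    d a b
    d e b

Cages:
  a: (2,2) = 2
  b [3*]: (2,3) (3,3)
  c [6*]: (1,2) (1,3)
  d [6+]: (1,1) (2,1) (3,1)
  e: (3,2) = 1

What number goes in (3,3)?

3

Cage a is a single given cell, which forces (2,2) = 2.
Cage e is a single given cell, leaving (3,2) = 1.
Row 3 already has 1, so (3,3) = 3.
2 is placed in column 2, so (1,2) = 3.
3 is placed in column 3, leaving (1,3) = 2.
3 is placed in column 3, leaving (2,3) = 1.
Row 3 already has 3, leaving (3,1) = 2.
3 is placed in row 1, leaving (1,1) = 1.
Row 2 now contains 1; hence (2,1) = 3.
Completed grid: 1 3 2 / 3 2 1 / 2 1 3.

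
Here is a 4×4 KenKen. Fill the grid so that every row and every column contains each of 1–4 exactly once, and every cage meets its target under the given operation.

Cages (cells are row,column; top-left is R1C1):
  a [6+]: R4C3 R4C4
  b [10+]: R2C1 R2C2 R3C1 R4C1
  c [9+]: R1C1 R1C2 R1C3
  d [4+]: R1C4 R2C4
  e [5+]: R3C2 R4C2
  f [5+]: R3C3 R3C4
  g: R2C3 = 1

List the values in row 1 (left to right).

2 3 4 1

Cage g is a single given cell, which forces R2C3 = 1.
Row 2 already has 1, leaving R2C4 = 3.
Column 4 now contains 3, leaving R1C4 = 1.
Column 4 now contains 1, leaving R3C4 = 2.
Column 4 already has 2, leaving R4C4 = 4.
The two cells of cage f must have sum 5, leaving R3C3 = 3.
4 is placed in row 4, which forces R4C3 = 2.
2 is placed in column 3, leaving R1C3 = 4.
Row 3 already has 3, so R3C1 = 1.
Row 3 already has 3, leaving R3C2 = 4.
The 4 cells of cage b must have sum 10, so R4C1 = 3.
Row 4 now contains 2, so R4C2 = 1.
Column 1 already has 3; hence R1C1 = 2.
Cage c has sum 9; hence R1C2 = 3.
The 4 cells of cage b must have sum 10, so R2C1 = 4.
Column 2 now contains 4, so R2C2 = 2.
Completed grid: 2 3 4 1 / 4 2 1 3 / 1 4 3 2 / 3 1 2 4.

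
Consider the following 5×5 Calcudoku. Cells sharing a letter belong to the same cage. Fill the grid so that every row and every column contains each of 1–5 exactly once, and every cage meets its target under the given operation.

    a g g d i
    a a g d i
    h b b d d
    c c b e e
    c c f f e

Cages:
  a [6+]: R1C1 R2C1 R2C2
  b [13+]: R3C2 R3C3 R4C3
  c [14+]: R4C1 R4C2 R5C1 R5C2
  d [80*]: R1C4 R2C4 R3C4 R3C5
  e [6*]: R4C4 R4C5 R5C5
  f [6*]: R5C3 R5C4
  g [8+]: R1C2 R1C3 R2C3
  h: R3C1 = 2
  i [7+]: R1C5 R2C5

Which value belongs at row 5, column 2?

4

Cage h is a single given cell, leaving R3C1 = 2.
Row 3 already has 2, so R3C5 = 4.
Row 3 now contains 4; hence R3C2 = 5.
Cage b needs sum 13; hence R3C3 = 3.
Row 3 now contains 5, so R3C4 = 1.
The 3 cells of cage b must have sum 13, so R4C3 = 5.
Column 3 already has 3, which forces R5C3 = 2.
Row 5 already has 2, leaving R5C4 = 3.
Row 5 already has 3, leaving R5C5 = 1.
Cage g needs sum 8, leaving R1C2 = 3.
Column 4 now contains 3; hence R4C4 = 2.
Cage e needs product 6, leaving R4C5 = 3.
Cage c has sum 14; hence R5C1 = 5.
Row 5 already has 1, so R5C2 = 4.
Row 1 now contains 3, so R1C1 = 1.
Row 1 now contains 1; hence R1C3 = 4.
Row 1 now contains 4; hence R1C4 = 5.
Row 1 already has 5, leaving R1C5 = 2.
Column 3 now contains 4, which forces R2C3 = 1.
5 is placed in column 4; hence R2C4 = 4.
2 is placed in column 5, leaving R2C5 = 5.
Row 4 now contains 3, which forces R4C1 = 4.
2 is placed in row 4, which forces R4C2 = 1.
Row 2 already has 4, leaving R2C1 = 3.
1 is placed in row 2, so R2C2 = 2.
Completed grid: 1 3 4 5 2 / 3 2 1 4 5 / 2 5 3 1 4 / 4 1 5 2 3 / 5 4 2 3 1.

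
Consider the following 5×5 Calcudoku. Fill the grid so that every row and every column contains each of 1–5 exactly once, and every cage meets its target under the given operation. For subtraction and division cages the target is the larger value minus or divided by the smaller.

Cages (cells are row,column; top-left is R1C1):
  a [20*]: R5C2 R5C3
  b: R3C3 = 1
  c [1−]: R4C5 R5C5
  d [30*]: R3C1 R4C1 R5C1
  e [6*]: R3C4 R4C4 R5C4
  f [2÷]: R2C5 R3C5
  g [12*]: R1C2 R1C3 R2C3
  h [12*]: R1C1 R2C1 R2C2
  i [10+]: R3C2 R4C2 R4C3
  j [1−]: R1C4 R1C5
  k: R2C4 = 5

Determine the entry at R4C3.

Cage k is given, so R2C4 = 5.
Cage b is a single given cell, leaving R3C3 = 1.
In row 1, 5 can only go at R1C5, so R1C5 = 5.
Cage j's pair has difference 1, leaving R1C4 = 4.
4 is placed in row 1, so R1C3 = 3.
Row 2 needs a 1, and only R2C5 is open for it.
Cage f's pair has quotient 2; hence R3C5 = 2.
Row 3 now contains 2, leaving R3C4 = 3.
Row 3 now contains 3, which forces R3C1 = 5.
5 is placed in row 3, which forces R3C2 = 4.
Column 2 now contains 4, so R5C2 = 5.
Row 5 already has 5, which forces R5C3 = 4.
4 is placed in row 5, leaving R5C5 = 3.
Cage g needs product 12, leaving R1C2 = 2.
2 is placed in column 2, which forces R2C2 = 3.
Column 3 now contains 4; hence R2C3 = 2.
The 3 cells of cage d must have product 30, so R4C1 = 3.
The 3 cells of cage i must have sum 10, so R4C2 = 1.
Cage i needs sum 10, so R4C3 = 5.
1 is placed in row 4; hence R4C4 = 2.
Column 5 already has 3, so R4C5 = 4.
Row 5 already has 3, so R5C1 = 2.
Column 4 now contains 2, which forces R5C4 = 1.
Row 1 already has 2, leaving R1C1 = 1.
3 is placed in row 2, which forces R2C1 = 4.
Filled in: 1 2 3 4 5 / 4 3 2 5 1 / 5 4 1 3 2 / 3 1 5 2 4 / 2 5 4 1 3.

5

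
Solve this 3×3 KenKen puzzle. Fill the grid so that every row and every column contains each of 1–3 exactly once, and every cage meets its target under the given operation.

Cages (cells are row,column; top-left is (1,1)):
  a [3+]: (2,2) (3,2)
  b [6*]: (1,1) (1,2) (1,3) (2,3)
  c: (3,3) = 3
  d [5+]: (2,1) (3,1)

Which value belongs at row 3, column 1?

2

The 4 cells of cage b must have product 6, which forces (2,3) = 1.
Cage c is given, which forces (3,3) = 3.
Column 3 now contains 3, so (1,3) = 2.
The two cells of cage d must have sum 5, leaving (2,1) = 3.
Row 2 already has 1; hence (2,2) = 2.
Row 3 already has 3, which forces (3,1) = 2.
Cage a's pair has sum 3; hence (3,2) = 1.
Column 1 now contains 3, which forces (1,1) = 1.
Column 2 now contains 1, which forces (1,2) = 3.
The full grid is 1 3 2 / 3 2 1 / 2 1 3.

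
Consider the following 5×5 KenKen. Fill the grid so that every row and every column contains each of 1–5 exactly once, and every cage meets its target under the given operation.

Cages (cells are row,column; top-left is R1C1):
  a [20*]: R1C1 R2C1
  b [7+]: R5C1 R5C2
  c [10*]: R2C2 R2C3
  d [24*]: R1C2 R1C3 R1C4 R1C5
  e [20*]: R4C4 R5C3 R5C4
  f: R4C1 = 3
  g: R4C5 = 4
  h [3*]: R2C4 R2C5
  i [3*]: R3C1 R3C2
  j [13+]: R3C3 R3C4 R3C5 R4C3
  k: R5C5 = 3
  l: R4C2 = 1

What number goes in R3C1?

1

F is a freebie, so R4C1 = 3.
L is a freebie; hence R4C2 = 1.
Cage g is a single given cell, so R4C5 = 4.
Cage k is given, leaving R5C5 = 3.
Cage h's pair has product 3, so R2C4 = 3.
Column 5 already has 3; hence R2C5 = 1.
3 is placed in column 1, leaving R3C1 = 1.
Column 2 now contains 1, so R3C2 = 3.
Cage d needs product 24, so R1C2 = 4.
Cage d has product 24; hence R1C3 = 3.
Cage d has product 24, so R1C4 = 1.
Column 5 now contains 1; hence R1C5 = 2.
2 is placed in column 5, so R3C5 = 5.
The 4 cells of cage j must have sum 13, so R4C3 = 2.
Row 4 already has 2; hence R4C4 = 5.
Column 4 already has 5, which forces R5C4 = 4.
Row 1 already has 4; hence R1C1 = 5.
Cage a needs two cells with product 20; hence R2C1 = 4.
Cage c needs two cells with product 10, which forces R2C2 = 2.
2 is placed in column 3, which forces R2C3 = 5.
Row 3 already has 5; hence R3C3 = 4.
4 is placed in column 4, leaving R3C4 = 2.
5 is placed in column 1, which forces R5C1 = 2.
Column 2 now contains 2, so R5C2 = 5.
Row 5 now contains 4, which forces R5C3 = 1.
The full grid is 5 4 3 1 2 / 4 2 5 3 1 / 1 3 4 2 5 / 3 1 2 5 4 / 2 5 1 4 3.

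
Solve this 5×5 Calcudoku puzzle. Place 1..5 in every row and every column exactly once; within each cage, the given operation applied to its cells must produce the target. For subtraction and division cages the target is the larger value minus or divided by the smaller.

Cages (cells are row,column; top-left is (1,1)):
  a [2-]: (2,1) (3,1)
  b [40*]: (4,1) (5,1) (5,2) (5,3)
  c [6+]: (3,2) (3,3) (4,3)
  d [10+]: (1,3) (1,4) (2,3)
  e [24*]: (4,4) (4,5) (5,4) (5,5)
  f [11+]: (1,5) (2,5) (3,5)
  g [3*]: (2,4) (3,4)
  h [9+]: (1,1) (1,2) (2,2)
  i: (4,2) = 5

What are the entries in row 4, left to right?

I is a freebie, leaving (4,2) = 5.
The only place for 5 in column 4 is (1,4).
Column 3 needs a 5, and only (5,3) is open for it.
In row 5, 3 can only go at (5,5), so (5,5) = 3.
Column 5 already has 3, so (4,5) = 1.
Row 4 needs a 3, and only (4,3) is open for it.
Column 3 needs a 2, and only (3,3) is open for it.
Row 3 already has 2; hence (3,2) = 1.
Row 3 now contains 1, which forces (3,4) = 3.
Column 4 now contains 3, so (2,4) = 1.
The 4 cells of cage b must have product 40, so (5,1) = 1.
The 3 cells of cage d must have sum 10, which forces (1,3) = 1.
Row 2 now contains 1, so (2,3) = 4.
The only place for 5 in row 2 is (2,5).
Cage f has sum 11, so (1,5) = 2.
Column 5 now contains 5, leaving (3,5) = 4.
Cage a's pair has difference 2; hence (2,1) = 3.
The 3 cells of cage h must have sum 9; hence (2,2) = 2.
Row 3 already has 4, which forces (3,1) = 5.
Column 2 already has 2, so (5,2) = 4.
Row 5 already has 4; hence (5,4) = 2.
3 is placed in column 1; hence (1,1) = 4.
Column 2 now contains 4, so (1,2) = 3.
Cage b needs product 40, leaving (4,1) = 2.
Column 4 now contains 2; hence (4,4) = 4.
The full grid is 4 3 1 5 2 / 3 2 4 1 5 / 5 1 2 3 4 / 2 5 3 4 1 / 1 4 5 2 3.

2 5 3 4 1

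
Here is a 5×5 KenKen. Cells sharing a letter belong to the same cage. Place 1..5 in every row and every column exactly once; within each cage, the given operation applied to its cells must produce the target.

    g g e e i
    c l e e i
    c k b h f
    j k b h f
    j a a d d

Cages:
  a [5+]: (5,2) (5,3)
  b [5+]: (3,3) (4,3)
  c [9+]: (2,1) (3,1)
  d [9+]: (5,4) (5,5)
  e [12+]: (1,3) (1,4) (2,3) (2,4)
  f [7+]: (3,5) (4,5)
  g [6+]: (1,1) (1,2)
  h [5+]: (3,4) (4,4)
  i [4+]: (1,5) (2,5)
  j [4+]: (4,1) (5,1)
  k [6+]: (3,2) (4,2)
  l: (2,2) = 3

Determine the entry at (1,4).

Cage l is given, which forces (2,2) = 3.
3 is placed in row 2, which forces (2,5) = 1.
Column 5 already has 1, leaving (1,5) = 3.
Row 5 needs a 2, and only (5,2) is open for it.
Cage a needs two cells with sum 5; hence (5,3) = 3.
Cage j needs two cells with sum 4; hence (4,1) = 3.
Row 5 already has 3; hence (5,1) = 1.
Row 3 needs a 2, and only (3,5) is open for it.
2 is placed in column 5, which forces (4,5) = 5.
Column 5 now contains 5, leaving (5,5) = 4.
Cage k needs two cells with sum 6, which forces (3,2) = 5.
5 is placed in row 4, which forces (4,2) = 1.
Row 4 already has 1; hence (4,3) = 4.
Row 4 already has 4, leaving (4,4) = 2.
Row 5 already has 4, so (5,4) = 5.
The two cells of cage g must have sum 6, so (1,1) = 2.
Column 2 now contains 1, which forces (1,2) = 4.
Row 1 now contains 2; hence (1,3) = 5.
Cage e has sum 12; hence (1,4) = 1.
Cage c's pair has sum 9, so (2,1) = 5.
Column 3 already has 5, so (2,3) = 2.
Column 4 now contains 5, leaving (2,4) = 4.
Row 3 already has 5, which forces (3,1) = 4.
4 is placed in column 3, which forces (3,3) = 1.
The two cells of cage h must have sum 5, which forces (3,4) = 3.
The full grid is 2 4 5 1 3 / 5 3 2 4 1 / 4 5 1 3 2 / 3 1 4 2 5 / 1 2 3 5 4.

1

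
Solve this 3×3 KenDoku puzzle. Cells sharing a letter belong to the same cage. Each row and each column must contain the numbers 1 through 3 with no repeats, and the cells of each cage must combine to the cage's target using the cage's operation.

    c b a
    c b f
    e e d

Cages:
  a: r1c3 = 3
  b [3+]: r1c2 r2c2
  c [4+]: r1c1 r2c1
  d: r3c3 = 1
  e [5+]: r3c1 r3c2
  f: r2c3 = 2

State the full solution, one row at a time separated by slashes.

1 2 3 / 3 1 2 / 2 3 1

A is a freebie, which forces r1c3 = 3.
Cage f is given; hence r2c3 = 2.
Cage d is a single given cell, leaving r3c3 = 1.
Row 1 already has 3, which forces r1c1 = 1.
The two cells of cage b must have sum 3; hence r1c2 = 2.
The two cells of cage c must have sum 4, which forces r2c1 = 3.
Row 2 already has 2, so r2c2 = 1.
Column 1 already has 3; hence r3c1 = 2.
2 is placed in column 2, which forces r3c2 = 3.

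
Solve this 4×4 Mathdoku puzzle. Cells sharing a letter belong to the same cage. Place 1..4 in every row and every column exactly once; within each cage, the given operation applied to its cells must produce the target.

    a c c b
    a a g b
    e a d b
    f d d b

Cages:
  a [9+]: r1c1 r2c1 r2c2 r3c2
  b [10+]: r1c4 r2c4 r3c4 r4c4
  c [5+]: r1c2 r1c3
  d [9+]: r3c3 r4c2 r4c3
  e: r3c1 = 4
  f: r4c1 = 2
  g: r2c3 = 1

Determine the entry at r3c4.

G is a freebie, which forces r2c3 = 1.
Cage e is a single given cell; hence r3c1 = 4.
Cage f is given, leaving r4c1 = 2.
The 4 cells of cage a must have sum 9, leaving r1c1 = 1.
Column 1 now contains 2, which forces r2c1 = 3.
Cage d needs sum 9; hence r3c3 = 2.
The two cells of cage c must have sum 5, so r1c2 = 2.
Cage c's pair has sum 5; hence r1c3 = 3.
Row 1 now contains 3, leaving r1c4 = 4.
Column 2 now contains 2, leaving r2c2 = 4.
Column 4 already has 4, so r2c4 = 2.
4 is placed in column 2, which forces r4c2 = 3.
3 is placed in column 3, which forces r4c3 = 4.
Row 4 already has 3; hence r4c4 = 1.
Column 2 already has 3, so r3c2 = 1.
1 is placed in column 4, so r3c4 = 3.
Completed grid: 1 2 3 4 / 3 4 1 2 / 4 1 2 3 / 2 3 4 1.

3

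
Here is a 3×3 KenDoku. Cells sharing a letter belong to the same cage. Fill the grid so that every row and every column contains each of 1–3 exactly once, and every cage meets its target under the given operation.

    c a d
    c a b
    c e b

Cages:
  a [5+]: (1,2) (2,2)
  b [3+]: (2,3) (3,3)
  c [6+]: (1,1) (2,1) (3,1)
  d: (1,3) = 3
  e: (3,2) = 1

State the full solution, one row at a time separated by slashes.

D is a freebie; hence (1,3) = 3.
E is a freebie, which forces (3,2) = 1.
1 is placed in row 3, which forces (3,3) = 2.
Row 1 already has 3, which forces (1,2) = 2.
The two cells of cage a must have sum 5, which forces (2,2) = 3.
Column 3 already has 2; hence (2,3) = 1.
Row 3 already has 2, which forces (3,1) = 3.
2 is placed in row 1, leaving (1,1) = 1.
1 is placed in row 2; hence (2,1) = 2.

1 2 3 / 2 3 1 / 3 1 2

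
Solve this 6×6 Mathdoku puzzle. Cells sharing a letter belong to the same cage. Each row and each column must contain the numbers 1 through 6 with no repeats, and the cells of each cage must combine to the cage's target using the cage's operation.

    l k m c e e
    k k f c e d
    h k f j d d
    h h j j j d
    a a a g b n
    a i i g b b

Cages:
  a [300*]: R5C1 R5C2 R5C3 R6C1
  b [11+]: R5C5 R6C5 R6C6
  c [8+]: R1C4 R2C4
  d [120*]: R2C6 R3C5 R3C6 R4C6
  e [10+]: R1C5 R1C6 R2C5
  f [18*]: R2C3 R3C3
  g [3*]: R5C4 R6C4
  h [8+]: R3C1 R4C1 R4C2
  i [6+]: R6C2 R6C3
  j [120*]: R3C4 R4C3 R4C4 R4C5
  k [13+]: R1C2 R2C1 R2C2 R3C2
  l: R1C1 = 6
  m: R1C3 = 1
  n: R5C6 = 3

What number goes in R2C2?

Cage l is given, leaving R1C1 = 6.
Cage m is given, leaving R1C3 = 1.
N is a freebie, leaving R5C6 = 3.
The 4 cells of cage a must have product 300; hence R6C1 = 5.
Cage a needs product 300, so R5C1 = 2.
3 is placed in row 5; hence R5C4 = 1.
Cage g needs two cells with product 3, which forces R6C4 = 3.
The two cells of cage c must have sum 8, leaving R1C4 = 2.
Cage c needs two cells with sum 8, leaving R2C4 = 6.
6 is placed in row 2, leaving R2C3 = 3.
Cage f's pair has product 18, leaving R3C3 = 6.
Column 3 already has 6, which forces R4C3 = 2.
Column 3 already has 6, so R5C3 = 5.
2 is placed in column 3; hence R6C3 = 4.
Cage j needs product 120, so R4C5 = 3.
Row 5 now contains 5, which forces R5C2 = 6.
Cage b has sum 11, which forces R5C5 = 4.
Row 6 now contains 4; hence R6C2 = 2.
Column 5 already has 4, so R1C5 = 5.
Cage e has sum 10, leaving R1C6 = 4.
Cage e needs sum 10, leaving R2C5 = 1.
Cage h has sum 8, which forces R3C1 = 3.
1 is placed in column 5; hence R3C5 = 2.
The 4 cells of cage d must have product 120, so R4C6 = 6.
1 is placed in column 5, leaving R6C5 = 6.
Column 6 already has 6, leaving R6C6 = 1.
4 is placed in row 1, which forces R1C2 = 3.
1 is placed in row 2, which forces R2C1 = 4.
Cage k needs sum 13; hence R2C2 = 5.
The 4 cells of cage d must have product 120, leaving R2C6 = 2.
Cage k has sum 13; hence R3C2 = 1.
Column 6 now contains 1, leaving R3C6 = 5.
Column 1 already has 4, so R4C1 = 1.
Column 2 already has 1; hence R4C2 = 4.
Row 4 already has 4, so R4C4 = 5.
5 is placed in row 3, so R3C4 = 4.
The full grid is 6 3 1 2 5 4 / 4 5 3 6 1 2 / 3 1 6 4 2 5 / 1 4 2 5 3 6 / 2 6 5 1 4 3 / 5 2 4 3 6 1.

5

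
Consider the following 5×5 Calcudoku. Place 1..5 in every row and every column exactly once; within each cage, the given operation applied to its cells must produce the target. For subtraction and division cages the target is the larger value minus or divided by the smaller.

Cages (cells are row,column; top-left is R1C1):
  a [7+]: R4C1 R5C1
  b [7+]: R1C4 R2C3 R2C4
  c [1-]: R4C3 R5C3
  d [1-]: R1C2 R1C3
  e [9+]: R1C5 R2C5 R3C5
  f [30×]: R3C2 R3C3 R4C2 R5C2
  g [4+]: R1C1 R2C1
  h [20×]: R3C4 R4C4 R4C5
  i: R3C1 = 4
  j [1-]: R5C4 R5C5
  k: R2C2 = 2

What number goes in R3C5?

K is a freebie, which forces R2C2 = 2.
I is a freebie, so R3C1 = 4.
The 4 cells of cage f must have product 30, leaving R3C3 = 2.
Row 4 needs a 2, and only R4C1 is open for it.
2 is placed in column 1, which forces R5C1 = 5.
The only place for 4 in column 2 is R1C2.
The only place for 1 in column 3 is R2C3.
The two cells of cage g must have sum 4, so R1C1 = 1.
Row 1 now contains 1, leaving R1C4 = 2.
Row 2 already has 1, which forces R2C1 = 3.
Cage e needs sum 9, which forces R1C5 = 3.
Cage b has sum 7, which forces R2C4 = 4.
Cage e has sum 9, leaving R2C5 = 5.
The 3 cells of cage e must have sum 9; hence R3C5 = 1.
Column 5 already has 1; hence R4C5 = 4.
Column 5 now contains 4; hence R5C5 = 2.
Row 1 now contains 3, leaving R1C3 = 5.
Row 3 already has 1, so R3C4 = 5.
Column 3 already has 5, which forces R4C3 = 3.
The 3 cells of cage h must have product 20, so R4C4 = 1.
The two cells of cage c must have difference 1; hence R5C3 = 4.
Column 4 already has 1, so R5C4 = 3.
5 is placed in row 3, leaving R3C2 = 3.
Row 4 already has 1; hence R4C2 = 5.
Row 5 already has 3, so R5C2 = 1.
Filled in: 1 4 5 2 3 / 3 2 1 4 5 / 4 3 2 5 1 / 2 5 3 1 4 / 5 1 4 3 2.

1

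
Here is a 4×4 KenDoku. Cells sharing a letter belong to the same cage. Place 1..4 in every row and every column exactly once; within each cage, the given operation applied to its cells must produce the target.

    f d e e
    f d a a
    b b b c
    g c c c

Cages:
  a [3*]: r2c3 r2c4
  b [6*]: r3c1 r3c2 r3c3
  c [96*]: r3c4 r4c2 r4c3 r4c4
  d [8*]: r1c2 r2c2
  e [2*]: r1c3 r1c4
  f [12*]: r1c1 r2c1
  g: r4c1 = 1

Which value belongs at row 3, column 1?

Cage c needs product 96, so r3c4 = 4.
G is a freebie, leaving r4c1 = 1.
The only place for 3 in row 1 is r1c1.
Column 1 already has 3, so r2c1 = 4.
Row 2 already has 4; hence r2c2 = 2.
Column 1 already has 3; hence r3c1 = 2.
2 is placed in column 2, leaving r1c2 = 4.
Column 2 now contains 4, which forces r4c2 = 3.
Row 4 already has 3; hence r4c4 = 2.
Cage e needs two cells with product 2; hence r1c3 = 2.
Column 4 already has 2; hence r1c4 = 1.
Column 4 already has 1; hence r2c4 = 3.
Column 2 already has 3, leaving r3c2 = 1.
Cage b has product 6, which forces r3c3 = 3.
Row 4 already has 2, leaving r4c3 = 4.
Row 2 already has 3; hence r2c3 = 1.
The full grid is 3 4 2 1 / 4 2 1 3 / 2 1 3 4 / 1 3 4 2.

2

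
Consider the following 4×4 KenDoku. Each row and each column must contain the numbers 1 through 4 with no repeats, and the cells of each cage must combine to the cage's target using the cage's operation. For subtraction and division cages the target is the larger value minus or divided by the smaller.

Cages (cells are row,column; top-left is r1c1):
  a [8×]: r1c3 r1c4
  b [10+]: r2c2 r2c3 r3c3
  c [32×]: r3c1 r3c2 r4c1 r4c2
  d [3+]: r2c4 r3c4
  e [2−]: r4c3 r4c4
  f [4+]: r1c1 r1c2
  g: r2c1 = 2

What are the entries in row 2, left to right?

2 3 4 1

G is a freebie, so r2c1 = 2.
Row 2 now contains 2, so r2c3 = 4.
Row 2 now contains 2; hence r2c4 = 1.
4 is placed in column 3, leaving r3c3 = 3.
Column 4 now contains 1, leaving r3c4 = 2.
4 is placed in column 3, so r1c3 = 2.
Column 4 now contains 2, leaving r1c4 = 4.
4 is placed in row 2, which forces r2c2 = 3.
Cage c has product 32; hence r3c1 = 1.
Cage c needs product 32, leaving r3c2 = 4.
Cage c has product 32, leaving r4c1 = 4.
Cage c has product 32, so r4c2 = 2.
Column 3 now contains 2; hence r4c3 = 1.
4 is placed in column 4, which forces r4c4 = 3.
1 is placed in column 1; hence r1c1 = 3.
3 is placed in column 2, which forces r1c2 = 1.
Completed grid: 3 1 2 4 / 2 3 4 1 / 1 4 3 2 / 4 2 1 3.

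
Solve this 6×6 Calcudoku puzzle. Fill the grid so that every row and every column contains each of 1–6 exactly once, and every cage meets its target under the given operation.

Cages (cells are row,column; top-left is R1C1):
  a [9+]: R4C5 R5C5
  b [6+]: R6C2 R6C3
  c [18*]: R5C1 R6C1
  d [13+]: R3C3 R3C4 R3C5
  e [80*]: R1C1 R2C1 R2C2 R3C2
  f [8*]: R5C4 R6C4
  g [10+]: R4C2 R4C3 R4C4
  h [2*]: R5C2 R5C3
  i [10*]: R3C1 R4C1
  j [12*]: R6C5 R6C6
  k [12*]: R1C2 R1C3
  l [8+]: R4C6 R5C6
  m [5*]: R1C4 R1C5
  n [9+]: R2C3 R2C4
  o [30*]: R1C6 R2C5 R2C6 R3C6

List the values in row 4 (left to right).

5 3 6 1 4 2

Column 6 needs a 4, and only R6C6 is open for it.
Cage f's pair has product 8; hence R5C4 = 4.
4 is placed in row 6, which forces R6C4 = 2.
Cage j's pair has product 12, which forces R6C5 = 3.
Cage a's pair has sum 9; hence R4C5 = 4.
Cage c's pair has product 18, so R5C1 = 3.
Cage a's pair has sum 9, which forces R5C5 = 5.
Row 6 now contains 3, which forces R6C1 = 6.
The two cells of cage m must have product 5, so R1C4 = 5.
5 is placed in column 5; hence R1C5 = 1.
Column 5 now contains 1; hence R2C5 = 2.
Column 5 now contains 2; hence R3C5 = 6.
Cage o needs product 30, leaving R1C6 = 3.
Cage d has sum 13, leaving R3C3 = 4.
Row 3 now contains 6, so R3C4 = 3.
Cage n's pair has sum 9, which forces R2C3 = 3.
Column 4 now contains 3, which forces R2C4 = 6.
Column 4 now contains 6; hence R4C4 = 1.
The 3 cells of cage g must have sum 10, so R4C2 = 3.
1 is placed in row 4, so R4C3 = 6.
Row 4 now contains 6, so R4C6 = 2.
Column 6 already has 2, which forces R5C6 = 6.
The two cells of cage k must have product 12, which forces R1C2 = 6.
Column 3 already has 6, which forces R1C3 = 2.
Cage i's pair has product 10, so R3C1 = 2.
2 is placed in row 4, so R4C1 = 5.
Column 3 already has 2, so R5C3 = 1.
Column 3 already has 1, which forces R6C3 = 5.
Row 1 already has 2, which forces R1C1 = 4.
Cage e has product 80, so R2C1 = 1.
Cage e has product 80; hence R2C2 = 4.
1 is placed in row 2, which forces R2C6 = 5.
Cage e needs product 80, leaving R3C2 = 5.
Column 6 already has 5; hence R3C6 = 1.
Row 5 now contains 1, leaving R5C2 = 2.
5 is placed in row 6, leaving R6C2 = 1.
Filled in: 4 6 2 5 1 3 / 1 4 3 6 2 5 / 2 5 4 3 6 1 / 5 3 6 1 4 2 / 3 2 1 4 5 6 / 6 1 5 2 3 4.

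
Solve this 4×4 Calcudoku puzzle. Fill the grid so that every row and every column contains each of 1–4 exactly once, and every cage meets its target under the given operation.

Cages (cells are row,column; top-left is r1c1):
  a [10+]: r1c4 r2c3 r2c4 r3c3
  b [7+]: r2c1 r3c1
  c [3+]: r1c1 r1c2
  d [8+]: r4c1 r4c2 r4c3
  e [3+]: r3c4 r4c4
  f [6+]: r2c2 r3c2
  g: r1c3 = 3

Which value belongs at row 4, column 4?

2

Cage g is given, which forces r1c3 = 3.
In row 1, 4 can only go at r1c4, so r1c4 = 4.
In row 3, 3 can only go at r3c1, so r3c1 = 3.
Column 1 already has 3; hence r2c1 = 4.
Row 2 now contains 4, which forces r2c2 = 2.
Row 2 already has 2, so r2c3 = 1.
Row 2 already has 1, which forces r2c4 = 3.
Column 2 now contains 2, which forces r3c2 = 4.
1 is placed in column 3, so r3c3 = 2.
2 is placed in row 3; hence r3c4 = 1.
Column 1 already has 4, so r4c1 = 1.
Cage d has sum 8, so r4c2 = 3.
1 is placed in column 3, leaving r4c3 = 4.
1 is placed in column 4; hence r4c4 = 2.
1 is placed in column 1, leaving r1c1 = 2.
Column 2 now contains 2, which forces r1c2 = 1.
The full grid is 2 1 3 4 / 4 2 1 3 / 3 4 2 1 / 1 3 4 2.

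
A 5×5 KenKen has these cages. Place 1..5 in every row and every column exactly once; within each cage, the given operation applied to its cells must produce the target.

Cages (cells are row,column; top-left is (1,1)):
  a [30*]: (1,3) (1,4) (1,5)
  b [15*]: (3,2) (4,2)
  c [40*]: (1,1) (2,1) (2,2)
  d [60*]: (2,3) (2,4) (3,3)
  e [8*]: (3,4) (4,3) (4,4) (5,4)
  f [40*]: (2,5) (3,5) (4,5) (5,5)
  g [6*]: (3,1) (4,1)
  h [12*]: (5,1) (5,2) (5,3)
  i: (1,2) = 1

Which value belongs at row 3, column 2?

I is a freebie, so (1,2) = 1.
Cage e has product 8, so (4,3) = 1.
The 3 cells of cage h must have product 12, so (5,1) = 1.
Cage e has product 8, leaving (3,4) = 1.
Cage f needs product 40, leaving (2,5) = 1.
In row 1, 4 can only go at (1,1), so (1,1) = 4.
Row 5 needs a 5, and only (5,5) is open for it.
The only place for 5 in row 4 is (4,2).
The 3 cells of cage c must have product 40, leaving (2,1) = 5.
Column 2 already has 5, leaving (2,2) = 2.
Column 2 already has 5, so (3,2) = 3.
Column 2 already has 3, leaving (5,2) = 4.
4 is placed in row 5, so (5,3) = 3.
4 is placed in row 5; hence (5,4) = 2.
3 is placed in column 3, which forces (2,3) = 4.
Cage d needs product 60, leaving (2,4) = 3.
3 is placed in row 3, leaving (3,1) = 2.
The 3 cells of cage d must have product 60, which forces (3,3) = 5.
Row 3 already has 2; hence (3,5) = 4.
Cage g's pair has product 6; hence (4,1) = 3.
Column 4 already has 2, leaving (4,4) = 4.
Column 5 now contains 4, leaving (4,5) = 2.
Column 3 now contains 5; hence (1,3) = 2.
Column 4 now contains 3, so (1,4) = 5.
Column 5 already has 2, so (1,5) = 3.
Completed grid: 4 1 2 5 3 / 5 2 4 3 1 / 2 3 5 1 4 / 3 5 1 4 2 / 1 4 3 2 5.

3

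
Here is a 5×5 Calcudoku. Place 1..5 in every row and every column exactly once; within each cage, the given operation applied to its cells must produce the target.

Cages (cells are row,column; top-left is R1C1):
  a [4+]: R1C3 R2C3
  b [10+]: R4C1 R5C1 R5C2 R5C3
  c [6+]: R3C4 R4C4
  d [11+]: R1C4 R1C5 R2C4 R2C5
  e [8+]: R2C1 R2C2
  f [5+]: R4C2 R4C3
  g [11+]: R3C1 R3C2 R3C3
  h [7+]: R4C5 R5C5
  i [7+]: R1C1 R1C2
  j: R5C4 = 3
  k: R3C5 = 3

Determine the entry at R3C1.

4

K is a freebie, leaving R3C5 = 3.
Cage j is given; hence R5C4 = 3.
The only place for 1 in row 3 is R3C4.
Cage c needs two cells with sum 6, which forces R4C4 = 5.
Row 4 already has 5, which forces R4C5 = 2.
2 is placed in column 5, which forces R5C5 = 5.
2 is placed in row 4, leaving R4C1 = 3.
Column 1 now contains 3, leaving R2C1 = 5.
The two cells of cage e must have sum 8, leaving R2C2 = 3.
Row 2 now contains 3, leaving R2C3 = 1.
1 is placed in row 2, which forces R2C5 = 4.
1 is placed in column 3, so R4C3 = 4.
4 is placed in column 3, so R5C3 = 2.
Cage i's pair has sum 7, so R1C1 = 2.
The two cells of cage i must have sum 7; hence R1C2 = 5.
1 is placed in column 3, which forces R1C3 = 3.
Cage d needs sum 11; hence R1C4 = 4.
Column 5 already has 4, which forces R1C5 = 1.
4 is placed in row 2, so R2C4 = 2.
Column 1 already has 2, which forces R3C1 = 4.
Row 3 now contains 4; hence R3C2 = 2.
Column 3 already has 2, leaving R3C3 = 5.
Row 4 now contains 4; hence R4C2 = 1.
Column 1 already has 4, so R5C1 = 1.
Column 2 now contains 1, leaving R5C2 = 4.
The full grid is 2 5 3 4 1 / 5 3 1 2 4 / 4 2 5 1 3 / 3 1 4 5 2 / 1 4 2 3 5.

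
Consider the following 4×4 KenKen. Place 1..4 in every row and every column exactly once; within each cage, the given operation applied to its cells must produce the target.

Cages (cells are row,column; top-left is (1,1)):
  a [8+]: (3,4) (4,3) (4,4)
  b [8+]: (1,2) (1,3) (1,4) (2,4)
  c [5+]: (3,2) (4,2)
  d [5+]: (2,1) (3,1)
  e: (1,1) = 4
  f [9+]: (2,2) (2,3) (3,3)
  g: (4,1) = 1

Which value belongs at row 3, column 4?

E is a freebie, which forces (1,1) = 4.
Cage g is a single given cell, so (4,1) = 1.
The 4 cells of cage b must have sum 8, leaving (2,4) = 2.
Row 2 now contains 2, so (2,1) = 3.
Row 2 now contains 3, so (2,2) = 4.
Row 2 already has 4; hence (2,3) = 1.
The two cells of cage d must have sum 5, leaving (3,1) = 2.
Row 3 now contains 2, leaving (3,3) = 4.
The 3 cells of cage a must have sum 8, leaving (3,4) = 1.
4 is placed in column 3, so (4,3) = 3.
3 is placed in row 4; hence (4,4) = 4.
Cage b has sum 8, leaving (1,2) = 1.
Column 3 now contains 3, so (1,3) = 2.
Column 4 now contains 1, so (1,4) = 3.
Row 3 now contains 1, which forces (3,2) = 3.
3 is placed in row 4; hence (4,2) = 2.
Completed grid: 4 1 2 3 / 3 4 1 2 / 2 3 4 1 / 1 2 3 4.

1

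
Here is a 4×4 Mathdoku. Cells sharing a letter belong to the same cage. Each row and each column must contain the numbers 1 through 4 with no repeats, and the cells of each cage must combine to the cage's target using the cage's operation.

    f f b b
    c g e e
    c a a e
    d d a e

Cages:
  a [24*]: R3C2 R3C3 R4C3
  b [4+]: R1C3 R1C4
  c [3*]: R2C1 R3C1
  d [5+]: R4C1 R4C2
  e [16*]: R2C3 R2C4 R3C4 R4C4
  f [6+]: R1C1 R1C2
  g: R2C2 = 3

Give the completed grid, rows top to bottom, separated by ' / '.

2 4 1 3 / 1 3 2 4 / 3 2 4 1 / 4 1 3 2

G is a freebie, leaving R2C2 = 3.
Cage e has product 16, which forces R2C3 = 2.
Row 2 already has 3, which forces R2C1 = 1.
Row 2 now contains 1, which forces R2C4 = 4.
The two cells of cage c must have product 3, leaving R3C1 = 3.
Cage a has product 24, so R3C2 = 2.
Row 3 now contains 3, which forces R3C3 = 4.
Row 3 now contains 2, leaving R3C4 = 1.
Column 1 already has 3, leaving R4C1 = 4.
Row 4 now contains 4, so R4C2 = 1.
Column 3 already has 4, so R4C3 = 3.
1 is placed in column 4, leaving R4C4 = 2.
4 is placed in column 1, leaving R1C1 = 2.
Column 2 already has 2, which forces R1C2 = 4.
Column 3 already has 3, so R1C3 = 1.
1 is placed in column 4, so R1C4 = 3.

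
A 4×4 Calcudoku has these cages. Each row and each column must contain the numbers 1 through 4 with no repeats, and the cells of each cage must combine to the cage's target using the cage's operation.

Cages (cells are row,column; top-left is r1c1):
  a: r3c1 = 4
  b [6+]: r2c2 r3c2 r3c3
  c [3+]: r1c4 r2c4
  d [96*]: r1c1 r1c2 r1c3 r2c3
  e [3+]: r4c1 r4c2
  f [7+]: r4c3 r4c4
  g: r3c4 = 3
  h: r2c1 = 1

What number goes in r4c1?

2

Cage h is a single given cell, so r2c1 = 1.
The 4 cells of cage d must have product 96, which forces r2c3 = 4.
1 is placed in row 2, so r2c4 = 2.
Cage a is given, leaving r3c1 = 4.
G is a freebie; hence r3c4 = 3.
Column 1 already has 1, leaving r4c1 = 2.
Row 4 already has 2, leaving r4c2 = 1.
Column 3 already has 4, which forces r4c3 = 3.
Column 4 now contains 3, leaving r4c4 = 4.
Column 1 now contains 2; hence r1c1 = 3.
Cage d has product 96, which forces r1c2 = 4.
Column 3 now contains 3, so r1c3 = 2.
Column 4 already has 2, leaving r1c4 = 1.
Row 2 now contains 2, leaving r2c2 = 3.
Column 2 now contains 1, leaving r3c2 = 2.
Cage b needs sum 6; hence r3c3 = 1.
Completed grid: 3 4 2 1 / 1 3 4 2 / 4 2 1 3 / 2 1 3 4.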